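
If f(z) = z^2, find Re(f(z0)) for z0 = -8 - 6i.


Step 1: z0 = -8 - 6i
Step 2: z0^2 = (-8)^2 - (-6)^2 + 96i
Step 3: real part = 64 - 36 = 28

28


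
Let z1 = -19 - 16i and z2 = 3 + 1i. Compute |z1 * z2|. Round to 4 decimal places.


Step 1: |z1| = sqrt((-19)^2 + (-16)^2) = sqrt(617)
Step 2: |z2| = sqrt(3^2 + 1^2) = sqrt(10)
Step 3: |z1*z2| = |z1|*|z2| = sqrt(617) * sqrt(10) = sqrt(617 * 10) = sqrt(6170)
Step 4: = 78.5493

78.5493


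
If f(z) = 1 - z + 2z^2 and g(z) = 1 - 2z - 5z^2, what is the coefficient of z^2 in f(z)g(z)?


Step 1: z^2 term in f*g comes from: (1)*(-5z^2) + (-z)*(-2z) + (2z^2)*(1)
Step 2: = -5 + 2 + 2
Step 3: = -1

-1


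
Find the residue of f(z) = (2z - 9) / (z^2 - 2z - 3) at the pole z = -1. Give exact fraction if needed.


Step 1: Q(z) = z^2 - 2z - 3 = (z + 1)(z - 3)
Step 2: Q'(z) = 2z - 2
Step 3: Q'(-1) = -4, P(-1) = -11
Step 4: Res = P(-1)/Q'(-1) = -11/(-4) = 11/4

11/4


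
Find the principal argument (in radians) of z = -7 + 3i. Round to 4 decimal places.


Step 1: z = -7 + 3i
Step 2: arg(z) = atan2(3, -7)
Step 3: arg(z) = 2.7367

2.7367


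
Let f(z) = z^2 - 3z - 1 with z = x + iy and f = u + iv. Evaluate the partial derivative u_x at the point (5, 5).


Step 1: f(z) = (x+iy)^2 - 3(x+iy) - 1
Step 2: u = (x^2 - y^2) - 3x - 1
Step 3: u_x = 2x - 3
Step 4: At (5, 5): u_x = 10 - 3 = 7

7


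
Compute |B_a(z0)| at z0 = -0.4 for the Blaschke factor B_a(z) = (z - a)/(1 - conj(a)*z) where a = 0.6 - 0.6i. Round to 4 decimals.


Step 1: Numerator z0 - a = -0.4 - (0.6 - 0.6i) = -1 + 0.6i
Step 2: Denominator 1 - conj(a)*z0 = 1 - (0.6 + 0.6i)*(-0.4) = 1.24 + 0.24i
Step 3: |z0 - a|^2 = (-1)^2 + 0.6^2 = 1.36; |1 - conj(a)*z0|^2 = 1.24^2 + 0.24^2 = 1.5952
Step 4: |B_a(-0.4)| = sqrt(1.36 / 1.5952) = sqrt(0.852558)
Step 5: = 0.9233

0.9233


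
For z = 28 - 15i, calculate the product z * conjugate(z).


Step 1: conj(z) = 28 + 15i
Step 2: z * conj(z) = 28^2 + (-15)^2
Step 3: = 784 + 225 = 1009

1009


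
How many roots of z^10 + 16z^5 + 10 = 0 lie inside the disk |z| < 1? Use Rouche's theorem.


Step 1: On |z| = 1 the three terms have sizes |z^10| = 1^10 = 1, |16z^5| = 16*1^5 = 16, |10| = 10
Step 2: The dominant term is g(z) = 16z^5; let h(z) = z^10 + 10 so f = g + h
Step 3: On |z| = 1: |g| = 16 and |h| <= 1 + 10 = 11
Step 4: Since 16 > 11, |h| < |g| on |z| = 1, so by Rouche f has the same number of zeros as g inside |z| < 1
Step 5: g(z) = 16z^5 has 5 zeros (at the origin, multiplicity 5) inside |z| < 1. Answer = 5

5


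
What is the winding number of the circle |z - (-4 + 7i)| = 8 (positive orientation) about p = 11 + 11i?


Step 1: Center c = (-4, 7), radius = 8
Step 2: |p - c|^2 = 15^2 + 4^2 = 241
Step 3: r^2 = 64
Step 4: |p-c| > r so winding number = 0

0


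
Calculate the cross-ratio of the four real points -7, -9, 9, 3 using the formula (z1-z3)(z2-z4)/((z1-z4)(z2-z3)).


Step 1: (z1-z3)(z2-z4) = (-16) * (-12) = 192
Step 2: (z1-z4)(z2-z3) = (-10) * (-18) = 180
Step 3: Cross-ratio = 192/180 = 16/15

16/15


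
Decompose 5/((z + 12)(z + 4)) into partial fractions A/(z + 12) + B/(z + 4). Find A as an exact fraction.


Step 1: Multiply both sides by (z + 12) and set z = -12
Step 2: A = 5 / (-12 + 4)
Step 3: A = 5 / (-8)
Step 4: A = -5/8

-5/8


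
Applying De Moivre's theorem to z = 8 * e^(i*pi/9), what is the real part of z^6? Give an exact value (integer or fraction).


Step 1: By De Moivre's theorem, z^6 = 8^6 * e^(i*6*pi/9) = 262144 * (cos(2*pi/3) + i*sin(2*pi/3))
Step 2: |z|^6 = 8^6 = 262144
Step 3: The angle 2*pi/3 already lies in [0, 2*pi)
Step 4: cos(2*pi/3) = -1/2
Step 5: Re(z^6) = 262144 * (-1/2) = -131072

-131072


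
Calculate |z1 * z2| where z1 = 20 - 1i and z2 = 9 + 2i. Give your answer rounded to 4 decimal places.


Step 1: |z1| = sqrt(20^2 + (-1)^2) = sqrt(401)
Step 2: |z2| = sqrt(9^2 + 2^2) = sqrt(85)
Step 3: |z1*z2| = |z1|*|z2| = sqrt(401) * sqrt(85) = sqrt(401 * 85) = sqrt(34085)
Step 4: = 184.6212

184.6212


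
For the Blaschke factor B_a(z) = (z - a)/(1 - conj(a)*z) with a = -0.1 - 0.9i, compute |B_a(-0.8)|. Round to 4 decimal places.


Step 1: Numerator z0 - a = -0.8 - (-0.1 - 0.9i) = -0.7 + 0.9i
Step 2: Denominator 1 - conj(a)*z0 = 1 - (-0.1 + 0.9i)*(-0.8) = 0.92 + 0.72i
Step 3: |z0 - a|^2 = (-0.7)^2 + 0.9^2 = 1.3; |1 - conj(a)*z0|^2 = 0.92^2 + 0.72^2 = 1.3648
Step 4: |B_a(-0.8)| = sqrt(1.3 / 1.3648) = sqrt(0.952521)
Step 5: = 0.976

0.976


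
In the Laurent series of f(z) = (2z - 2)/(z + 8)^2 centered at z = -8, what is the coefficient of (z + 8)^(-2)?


Step 1: Write the numerator in powers of (z + 8): 2z - 2 = 2(z + 8) + (2*(-8) - 2) = 2(z + 8) - 18
Step 2: Divide by (z + 8)^2: f(z) = -18(z + 8)^(-2) + 2(z + 8)^(-1)
Step 3: This finite sum is the Laurent series of f about z = -8.
Step 4: Coefficient of (z + 8)^(-2) = 2*(-8) - 2 = -18

-18


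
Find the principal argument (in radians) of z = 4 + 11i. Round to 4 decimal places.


Step 1: z = 4 + 11i
Step 2: arg(z) = atan2(11, 4)
Step 3: arg(z) = 1.222

1.222


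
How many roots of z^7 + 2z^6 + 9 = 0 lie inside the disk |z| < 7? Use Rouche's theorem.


Step 1: On |z| = 7 the three terms have sizes |z^7| = 7^7 = 823543, |2z^6| = 2*7^6 = 235298, |9| = 9
Step 2: The dominant term is g(z) = z^7; let h(z) = 2z^6 + 9 so f = g + h
Step 3: On |z| = 7: |g| = 823543 and |h| <= 235298 + 9 = 235307
Step 4: Since 823543 > 235307, |h| < |g| on |z| = 7, so by Rouche f has the same number of zeros as g inside |z| < 7
Step 5: g(z) = z^7 has 7 zeros (all at the origin) inside |z| < 7. Answer = 7

7


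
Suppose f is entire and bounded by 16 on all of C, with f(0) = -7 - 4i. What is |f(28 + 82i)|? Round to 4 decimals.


Step 1: By Liouville's theorem, a bounded entire function is constant.
Step 2: f(z) = f(0) = -7 - 4i for all z.
Step 3: |f(w)| = |-7 - 4i| = sqrt(49 + 16)
Step 4: = 8.0623

8.0623


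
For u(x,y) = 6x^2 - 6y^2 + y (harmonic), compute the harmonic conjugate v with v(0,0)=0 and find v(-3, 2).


Step 1: v_x = -u_y = 12y - 1
Step 2: v_y = u_x = 12x + 0
Step 3: v = 12xy - x + C
Step 4: v(0,0) = 0 => C = 0
Step 5: v(-3, 2) = -69

-69


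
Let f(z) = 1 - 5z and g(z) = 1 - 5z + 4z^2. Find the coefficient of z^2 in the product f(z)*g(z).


Step 1: z^2 term in f*g comes from: (1)*(4z^2) + (-5z)*(-5z) + (0)*(1)
Step 2: = 4 + 25 + 0
Step 3: = 29

29


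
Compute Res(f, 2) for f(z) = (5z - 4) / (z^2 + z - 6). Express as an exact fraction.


Step 1: Q(z) = z^2 + z - 6 = (z - 2)(z + 3)
Step 2: Q'(z) = 2z + 1
Step 3: Q'(2) = 5, P(2) = 6
Step 4: Res = P(2)/Q'(2) = 6/5 = 6/5

6/5


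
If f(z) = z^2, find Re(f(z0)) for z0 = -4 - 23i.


Step 1: z0 = -4 - 23i
Step 2: z0^2 = (-4)^2 - (-23)^2 + 184i
Step 3: real part = 16 - 529 = -513

-513


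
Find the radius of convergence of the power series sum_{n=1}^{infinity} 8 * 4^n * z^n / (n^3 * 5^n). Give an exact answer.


Step 1: General term a_n = 8 * 4^n / (n^3 * 5^n)
Step 2: By the root test, |a_n|^(1/n) = 8^(1/n) * 4 / (n^(3/n) * 5) -> 4/5 as n -> infinity (since 8^(1/n) -> 1 and n^(3/n) -> 1)
Step 3: R = 1/lim|a_n|^(1/n) = 5/4

5/4


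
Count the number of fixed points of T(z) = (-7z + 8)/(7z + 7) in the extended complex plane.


Step 1: Fixed points satisfy T(z) = z
Step 2: 7z^2 + 14z - 8 = 0
Step 3: Discriminant = 14^2 - 4*7*(-8) = 420
Step 4: Number of fixed points = 2

2


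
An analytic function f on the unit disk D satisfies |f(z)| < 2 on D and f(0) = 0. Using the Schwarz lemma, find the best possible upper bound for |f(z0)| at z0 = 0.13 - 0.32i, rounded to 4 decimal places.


Step 1: g = f/2 maps D -> D with g(0) = 0, so by the Schwarz lemma |g(z)| <= |z|, i.e. |f(z)| <= 2|z|; this is sharp (f(z) = 2z).
Step 2: |z0|^2 = 0.13^2 + (-0.32)^2 = 0.1193
Step 3: |z0| = sqrt(0.1193) = 0.345398
Step 4: Best bound = 2 * |z0| = 2 * 0.345398 = 0.6908

0.6908


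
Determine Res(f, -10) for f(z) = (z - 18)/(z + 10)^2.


Step 1: Pole of order 2 at z = -10
Step 2: Res = lim d/dz [(z + 10)^2 * f(z)] as z -> -10
Step 3: (z + 10)^2 * f(z) = z - 18
Step 4: d/dz[z - 18] = 1

1


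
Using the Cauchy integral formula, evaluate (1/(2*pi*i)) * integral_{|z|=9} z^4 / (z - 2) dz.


Step 1: f(z) = z^4, a = 2 is inside |z| = 9
Step 2: By Cauchy integral formula: (1/(2pi*i)) * integral = f(a)
Step 3: f(2) = 2^4 = 16

16


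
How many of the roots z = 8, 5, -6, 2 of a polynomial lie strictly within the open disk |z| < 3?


Step 1: Check each root:
  z = 8: |8| = 8 >= 3
  z = 5: |5| = 5 >= 3
  z = -6: |-6| = 6 >= 3
  z = 2: |2| = 2 < 3
Step 2: Count = 1

1


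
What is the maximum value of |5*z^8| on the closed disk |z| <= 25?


Step 1: On |z| = 25, |f(z)| = 5 * |z|^8 = 5 * 25^8
Step 2: By maximum modulus principle, maximum is on boundary.
Step 3: Maximum = 5 * 152587890625 = 762939453125

762939453125


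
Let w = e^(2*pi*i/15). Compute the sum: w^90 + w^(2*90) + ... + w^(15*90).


Step 1: The sum sum_{j=1}^{n} w^(k*j) equals n if n | k, else 0.
Step 2: Here n = 15, k = 90
Step 3: Does n divide k? 15 | 90 -> True
Step 4: Sum = 15

15


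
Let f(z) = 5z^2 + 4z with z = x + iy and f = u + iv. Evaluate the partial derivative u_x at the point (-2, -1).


Step 1: f(z) = 5(x+iy)^2 + 4(x+iy) + 0
Step 2: u = 5(x^2 - y^2) + 4x + 0
Step 3: u_x = 10x + 4
Step 4: At (-2, -1): u_x = -20 + 4 = -16

-16


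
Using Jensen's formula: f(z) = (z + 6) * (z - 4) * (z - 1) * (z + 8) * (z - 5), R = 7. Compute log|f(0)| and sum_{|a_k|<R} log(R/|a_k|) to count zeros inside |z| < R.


Jensen's formula: (1/2pi)*integral log|f(Re^it)|dt = log|f(0)| + sum_{|a_k|<R} log(R/|a_k|)
Step 1: f(0) = 6 * (-4) * (-1) * 8 * (-5) = -960
Step 2: log|f(0)| = log|-6| + log|4| + log|1| + log|-8| + log|5| = 6.8669
Step 3: Zeros inside |z| < 7: -6, 4, 1, 5
Step 4: Jensen sum = log(7/6) + log(7/4) + log(7/1) + log(7/5) = 2.9961
Step 5: n(R) = number of terms in the Jensen sum = count of zeros inside |z| < 7 = 4

4


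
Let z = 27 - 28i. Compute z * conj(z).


Step 1: conj(z) = 27 + 28i
Step 2: z * conj(z) = 27^2 + (-28)^2
Step 3: = 729 + 784 = 1513

1513


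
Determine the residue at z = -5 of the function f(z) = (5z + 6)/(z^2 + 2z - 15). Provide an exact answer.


Step 1: Q(z) = z^2 + 2z - 15 = (z + 5)(z - 3)
Step 2: Q'(z) = 2z + 2
Step 3: Q'(-5) = -8, P(-5) = -19
Step 4: Res = P(-5)/Q'(-5) = -19/(-8) = 19/8

19/8


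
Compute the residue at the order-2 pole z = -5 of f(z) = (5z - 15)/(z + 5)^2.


Step 1: Pole of order 2 at z = -5
Step 2: Res = lim d/dz [(z + 5)^2 * f(z)] as z -> -5
Step 3: (z + 5)^2 * f(z) = 5z - 15
Step 4: d/dz[5z - 15] = 5

5


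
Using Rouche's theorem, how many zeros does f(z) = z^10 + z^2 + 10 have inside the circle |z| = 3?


Step 1: On |z| = 3 the three terms have sizes |z^10| = 3^10 = 59049, |z^2| = 3^2 = 9, |10| = 10
Step 2: The dominant term is g(z) = z^10; let h(z) = z^2 + 10 so f = g + h
Step 3: On |z| = 3: |g| = 59049 and |h| <= 9 + 10 = 19
Step 4: Since 59049 > 19, |h| < |g| on |z| = 3, so by Rouche f has the same number of zeros as g inside |z| < 3
Step 5: g(z) = z^10 has 10 zeros (all at the origin) inside |z| < 3. Answer = 10

10


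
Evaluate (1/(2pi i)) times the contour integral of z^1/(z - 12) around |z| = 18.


Step 1: f(z) = z^1, a = 12 is inside |z| = 18
Step 2: By Cauchy integral formula: (1/(2pi*i)) * integral = f(a)
Step 3: f(12) = 12^1 = 12

12


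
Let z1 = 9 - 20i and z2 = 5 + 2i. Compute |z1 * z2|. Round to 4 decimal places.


Step 1: |z1| = sqrt(9^2 + (-20)^2) = sqrt(481)
Step 2: |z2| = sqrt(5^2 + 2^2) = sqrt(29)
Step 3: |z1*z2| = |z1|*|z2| = sqrt(481) * sqrt(29) = sqrt(481 * 29) = sqrt(13949)
Step 4: = 118.1059

118.1059


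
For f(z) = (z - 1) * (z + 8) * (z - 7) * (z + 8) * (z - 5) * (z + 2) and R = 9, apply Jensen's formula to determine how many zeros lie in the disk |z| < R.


Jensen's formula: (1/2pi)*integral log|f(Re^it)|dt = log|f(0)| + sum_{|a_k|<R} log(R/|a_k|)
Step 1: f(0) = (-1) * 8 * (-7) * 8 * (-5) * 2 = -4480
Step 2: log|f(0)| = log|1| + log|-8| + log|7| + log|-8| + log|5| + log|-2| = 8.4074
Step 3: Zeros inside |z| < 9: 1, -8, 7, -8, 5, -2
Step 4: Jensen sum = log(9/1) + log(9/8) + log(9/7) + log(9/8) + log(9/5) + log(9/2) = 4.776
Step 5: n(R) = number of terms in the Jensen sum = count of zeros inside |z| < 9 = 6

6


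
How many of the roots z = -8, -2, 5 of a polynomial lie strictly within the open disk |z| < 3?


Step 1: Check each root:
  z = -8: |-8| = 8 >= 3
  z = -2: |-2| = 2 < 3
  z = 5: |5| = 5 >= 3
Step 2: Count = 1

1


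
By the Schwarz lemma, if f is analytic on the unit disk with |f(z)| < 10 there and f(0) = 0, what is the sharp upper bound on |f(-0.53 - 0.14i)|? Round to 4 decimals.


Step 1: g = f/10 maps D -> D with g(0) = 0, so by the Schwarz lemma |g(z)| <= |z|, i.e. |f(z)| <= 10|z|; this is sharp (f(z) = 10z).
Step 2: |z0|^2 = (-0.53)^2 + (-0.14)^2 = 0.3005
Step 3: |z0| = sqrt(0.3005) = 0.548179
Step 4: Best bound = 10 * |z0| = 10 * 0.548179 = 5.4818

5.4818


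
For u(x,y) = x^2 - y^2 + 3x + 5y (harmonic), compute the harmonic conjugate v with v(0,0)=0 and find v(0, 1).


Step 1: v_x = -u_y = 2y - 5
Step 2: v_y = u_x = 2x + 3
Step 3: v = 2xy - 5x + 3y + C
Step 4: v(0,0) = 0 => C = 0
Step 5: v(0, 1) = 3

3


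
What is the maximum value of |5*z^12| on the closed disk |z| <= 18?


Step 1: On |z| = 18, |f(z)| = 5 * |z|^12 = 5 * 18^12
Step 2: By maximum modulus principle, maximum is on boundary.
Step 3: Maximum = 5 * 1156831381426176 = 5784156907130880

5784156907130880


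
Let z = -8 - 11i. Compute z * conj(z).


Step 1: conj(z) = -8 + 11i
Step 2: z * conj(z) = (-8)^2 + (-11)^2
Step 3: = 64 + 121 = 185

185


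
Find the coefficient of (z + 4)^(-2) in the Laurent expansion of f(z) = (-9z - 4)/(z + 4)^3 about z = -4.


Step 1: Write the numerator in powers of (z + 4): -9z - 4 = -9(z + 4) + (-9*(-4) - 4) = -9(z + 4) + 32
Step 2: Divide by (z + 4)^3: f(z) = 32(z + 4)^(-3) - 9(z + 4)^(-2)
Step 3: This finite sum is the Laurent series of f about z = -4.
Step 4: Coefficient of (z + 4)^(-2) = coefficient of (z + 4) in the re-centred numerator = -9

-9


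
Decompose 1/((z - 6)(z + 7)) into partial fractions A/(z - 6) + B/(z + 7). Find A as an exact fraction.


Step 1: Multiply both sides by (z - 6) and set z = 6
Step 2: A = 1 / (6 + 7)
Step 3: A = 1 / 13
Step 4: A = 1/13

1/13


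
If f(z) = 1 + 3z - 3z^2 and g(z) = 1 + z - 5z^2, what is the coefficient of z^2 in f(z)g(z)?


Step 1: z^2 term in f*g comes from: (1)*(-5z^2) + (3z)*(z) + (-3z^2)*(1)
Step 2: = -5 + 3 - 3
Step 3: = -5

-5


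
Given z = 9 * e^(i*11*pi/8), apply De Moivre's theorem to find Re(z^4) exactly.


Step 1: By De Moivre's theorem, z^4 = 9^4 * e^(i*4*11*pi/8) = 6561 * (cos(11*pi/2) + i*sin(11*pi/2))
Step 2: |z|^4 = 9^4 = 6561
Step 3: Reduce the angle mod 2*pi: 11*pi/2 - 4*pi = 3*pi/2
Step 4: cos(3*pi/2) = 0
Step 5: Re(z^4) = 6561 * 0 = 0

0


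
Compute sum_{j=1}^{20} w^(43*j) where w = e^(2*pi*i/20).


Step 1: The sum sum_{j=1}^{n} w^(k*j) equals n if n | k, else 0.
Step 2: Here n = 20, k = 43
Step 3: Does n divide k? 20 | 43 -> False
Step 4: Sum = 0

0


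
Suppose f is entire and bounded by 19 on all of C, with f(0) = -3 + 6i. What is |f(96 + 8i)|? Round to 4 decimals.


Step 1: By Liouville's theorem, a bounded entire function is constant.
Step 2: f(z) = f(0) = -3 + 6i for all z.
Step 3: |f(w)| = |-3 + 6i| = sqrt(9 + 36)
Step 4: = 6.7082

6.7082


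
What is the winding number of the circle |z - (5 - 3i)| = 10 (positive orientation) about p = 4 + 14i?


Step 1: Center c = (5, -3), radius = 10
Step 2: |p - c|^2 = (-1)^2 + 17^2 = 290
Step 3: r^2 = 100
Step 4: |p-c| > r so winding number = 0

0


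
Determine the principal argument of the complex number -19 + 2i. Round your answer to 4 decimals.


Step 1: z = -19 + 2i
Step 2: arg(z) = atan2(2, -19)
Step 3: arg(z) = 3.0367

3.0367


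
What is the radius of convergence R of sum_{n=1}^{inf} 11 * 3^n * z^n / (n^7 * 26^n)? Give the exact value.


Step 1: General term a_n = 11 * 3^n / (n^7 * 26^n)
Step 2: By the root test, |a_n|^(1/n) = 11^(1/n) * 3 / (n^(7/n) * 26) -> 3/26 as n -> infinity (since 11^(1/n) -> 1 and n^(7/n) -> 1)
Step 3: R = 1/lim|a_n|^(1/n) = 26/3

26/3


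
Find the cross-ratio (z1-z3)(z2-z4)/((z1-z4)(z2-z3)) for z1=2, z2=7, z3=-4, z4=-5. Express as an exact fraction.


Step 1: (z1-z3)(z2-z4) = 6 * 12 = 72
Step 2: (z1-z4)(z2-z3) = 7 * 11 = 77
Step 3: Cross-ratio = 72/77 = 72/77

72/77


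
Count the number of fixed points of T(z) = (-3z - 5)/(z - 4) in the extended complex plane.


Step 1: Fixed points satisfy T(z) = z
Step 2: z^2 - z + 5 = 0
Step 3: Discriminant = (-1)^2 - 4*1*5 = -19
Step 4: Number of fixed points = 2

2


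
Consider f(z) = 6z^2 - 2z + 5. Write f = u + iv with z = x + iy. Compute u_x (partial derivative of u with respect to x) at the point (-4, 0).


Step 1: f(z) = 6(x+iy)^2 - 2(x+iy) + 5
Step 2: u = 6(x^2 - y^2) - 2x + 5
Step 3: u_x = 12x - 2
Step 4: At (-4, 0): u_x = -48 - 2 = -50

-50


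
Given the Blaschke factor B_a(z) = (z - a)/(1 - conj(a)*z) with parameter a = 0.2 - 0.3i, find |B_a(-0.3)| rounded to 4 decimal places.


Step 1: Numerator z0 - a = -0.3 - (0.2 - 0.3i) = -0.5 + 0.3i
Step 2: Denominator 1 - conj(a)*z0 = 1 - (0.2 + 0.3i)*(-0.3) = 1.06 + 0.09i
Step 3: |z0 - a|^2 = (-0.5)^2 + 0.3^2 = 0.34; |1 - conj(a)*z0|^2 = 1.06^2 + 0.09^2 = 1.1317
Step 4: |B_a(-0.3)| = sqrt(0.34 / 1.1317) = sqrt(0.300433)
Step 5: = 0.5481

0.5481


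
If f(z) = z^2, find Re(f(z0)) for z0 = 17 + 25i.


Step 1: z0 = 17 + 25i
Step 2: z0^2 = 17^2 - 25^2 + 850i
Step 3: real part = 289 - 625 = -336

-336


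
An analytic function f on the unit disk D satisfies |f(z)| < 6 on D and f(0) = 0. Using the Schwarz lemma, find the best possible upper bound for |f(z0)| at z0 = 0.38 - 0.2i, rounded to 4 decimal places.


Step 1: g = f/6 maps D -> D with g(0) = 0, so by the Schwarz lemma |g(z)| <= |z|, i.e. |f(z)| <= 6|z|; this is sharp (f(z) = 6z).
Step 2: |z0|^2 = 0.38^2 + (-0.2)^2 = 0.1844
Step 3: |z0| = sqrt(0.1844) = 0.429418
Step 4: Best bound = 6 * |z0| = 6 * 0.429418 = 2.5765

2.5765


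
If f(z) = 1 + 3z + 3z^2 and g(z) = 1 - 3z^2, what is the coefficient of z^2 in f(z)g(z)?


Step 1: z^2 term in f*g comes from: (1)*(-3z^2) + (3z)*(0) + (3z^2)*(1)
Step 2: = -3 + 0 + 3
Step 3: = 0

0


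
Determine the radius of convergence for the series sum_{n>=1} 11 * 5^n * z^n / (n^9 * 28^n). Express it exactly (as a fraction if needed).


Step 1: General term a_n = 11 * 5^n / (n^9 * 28^n)
Step 2: By the root test, |a_n|^(1/n) = 11^(1/n) * 5 / (n^(9/n) * 28) -> 5/28 as n -> infinity (since 11^(1/n) -> 1 and n^(9/n) -> 1)
Step 3: R = 1/lim|a_n|^(1/n) = 28/5

28/5


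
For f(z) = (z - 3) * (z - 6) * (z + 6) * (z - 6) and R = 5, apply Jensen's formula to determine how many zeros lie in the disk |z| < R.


Jensen's formula: (1/2pi)*integral log|f(Re^it)|dt = log|f(0)| + sum_{|a_k|<R} log(R/|a_k|)
Step 1: f(0) = (-3) * (-6) * 6 * (-6) = -648
Step 2: log|f(0)| = log|3| + log|6| + log|-6| + log|6| = 6.4739
Step 3: Zeros inside |z| < 5: 3
Step 4: Jensen sum = log(5/3) = 0.5108
Step 5: n(R) = number of terms in the Jensen sum = count of zeros inside |z| < 5 = 1

1


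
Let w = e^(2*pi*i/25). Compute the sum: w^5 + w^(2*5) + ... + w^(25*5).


Step 1: The sum sum_{j=1}^{n} w^(k*j) equals n if n | k, else 0.
Step 2: Here n = 25, k = 5
Step 3: Does n divide k? 25 | 5 -> False
Step 4: Sum = 0

0


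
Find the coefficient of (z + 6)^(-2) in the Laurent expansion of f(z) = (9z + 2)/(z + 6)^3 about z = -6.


Step 1: Write the numerator in powers of (z + 6): 9z + 2 = 9(z + 6) + (9*(-6) + 2) = 9(z + 6) - 52
Step 2: Divide by (z + 6)^3: f(z) = -52(z + 6)^(-3) + 9(z + 6)^(-2)
Step 3: This finite sum is the Laurent series of f about z = -6.
Step 4: Coefficient of (z + 6)^(-2) = coefficient of (z + 6) in the re-centred numerator = 9

9


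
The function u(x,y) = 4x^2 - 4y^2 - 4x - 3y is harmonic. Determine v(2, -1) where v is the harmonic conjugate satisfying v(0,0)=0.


Step 1: v_x = -u_y = 8y + 3
Step 2: v_y = u_x = 8x - 4
Step 3: v = 8xy + 3x - 4y + C
Step 4: v(0,0) = 0 => C = 0
Step 5: v(2, -1) = -6

-6


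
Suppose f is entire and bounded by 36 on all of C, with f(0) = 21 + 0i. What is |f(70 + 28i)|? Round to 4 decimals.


Step 1: By Liouville's theorem, a bounded entire function is constant.
Step 2: f(z) = f(0) = 21 + 0i for all z.
Step 3: |f(w)| = |21 + 0i| = sqrt(441 + 0)
Step 4: = 21.0

21.0


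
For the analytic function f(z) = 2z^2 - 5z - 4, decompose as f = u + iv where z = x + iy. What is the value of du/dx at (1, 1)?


Step 1: f(z) = 2(x+iy)^2 - 5(x+iy) - 4
Step 2: u = 2(x^2 - y^2) - 5x - 4
Step 3: u_x = 4x - 5
Step 4: At (1, 1): u_x = 4 - 5 = -1

-1


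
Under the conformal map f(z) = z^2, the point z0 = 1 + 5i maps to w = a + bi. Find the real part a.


Step 1: z0 = 1 + 5i
Step 2: z0^2 = 1^2 - 5^2 + 10i
Step 3: real part = 1 - 25 = -24

-24


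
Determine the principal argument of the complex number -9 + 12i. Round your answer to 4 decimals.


Step 1: z = -9 + 12i
Step 2: arg(z) = atan2(12, -9)
Step 3: arg(z) = 2.2143

2.2143


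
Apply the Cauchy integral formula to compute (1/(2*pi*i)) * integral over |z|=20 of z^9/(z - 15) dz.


Step 1: f(z) = z^9, a = 15 is inside |z| = 20
Step 2: By Cauchy integral formula: (1/(2pi*i)) * integral = f(a)
Step 3: f(15) = 15^9 = 38443359375

38443359375


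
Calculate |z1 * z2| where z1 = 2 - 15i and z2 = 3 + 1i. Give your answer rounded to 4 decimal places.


Step 1: |z1| = sqrt(2^2 + (-15)^2) = sqrt(229)
Step 2: |z2| = sqrt(3^2 + 1^2) = sqrt(10)
Step 3: |z1*z2| = |z1|*|z2| = sqrt(229) * sqrt(10) = sqrt(229 * 10) = sqrt(2290)
Step 4: = 47.8539

47.8539


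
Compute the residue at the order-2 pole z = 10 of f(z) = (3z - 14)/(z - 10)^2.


Step 1: Pole of order 2 at z = 10
Step 2: Res = lim d/dz [(z - 10)^2 * f(z)] as z -> 10
Step 3: (z - 10)^2 * f(z) = 3z - 14
Step 4: d/dz[3z - 14] = 3

3


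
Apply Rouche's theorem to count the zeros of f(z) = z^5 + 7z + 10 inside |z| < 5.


Step 1: On |z| = 5 the three terms have sizes |z^5| = 5^5 = 3125, |7z| = 7*5 = 35, |10| = 10
Step 2: The dominant term is g(z) = z^5; let h(z) = 7z + 10 so f = g + h
Step 3: On |z| = 5: |g| = 3125 and |h| <= 35 + 10 = 45
Step 4: Since 3125 > 45, |h| < |g| on |z| = 5, so by Rouche f has the same number of zeros as g inside |z| < 5
Step 5: g(z) = z^5 has 5 zeros (all at the origin) inside |z| < 5. Answer = 5

5


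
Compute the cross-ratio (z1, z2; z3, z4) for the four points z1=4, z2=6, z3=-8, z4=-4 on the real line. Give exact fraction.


Step 1: (z1-z3)(z2-z4) = 12 * 10 = 120
Step 2: (z1-z4)(z2-z3) = 8 * 14 = 112
Step 3: Cross-ratio = 120/112 = 15/14

15/14


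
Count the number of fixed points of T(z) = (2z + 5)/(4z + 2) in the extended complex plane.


Step 1: Fixed points satisfy T(z) = z
Step 2: 4z^2 - 5 = 0
Step 3: Discriminant = 0^2 - 4*4*(-5) = 80
Step 4: Number of fixed points = 2

2


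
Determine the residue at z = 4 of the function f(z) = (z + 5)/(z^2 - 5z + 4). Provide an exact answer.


Step 1: Q(z) = z^2 - 5z + 4 = (z - 4)(z - 1)
Step 2: Q'(z) = 2z - 5
Step 3: Q'(4) = 3, P(4) = 9
Step 4: Res = P(4)/Q'(4) = 9/3 = 3

3


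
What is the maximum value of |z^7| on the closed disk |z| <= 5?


Step 1: On |z| = 5, |f(z)| = |z|^7 = 5^7
Step 2: By maximum modulus principle, maximum is on boundary.
Step 3: Maximum = 78125 = 78125

78125


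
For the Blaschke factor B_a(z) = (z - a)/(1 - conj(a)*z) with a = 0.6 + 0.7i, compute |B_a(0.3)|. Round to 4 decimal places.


Step 1: Numerator z0 - a = 0.3 - (0.6 + 0.7i) = -0.3 - 0.7i
Step 2: Denominator 1 - conj(a)*z0 = 1 - (0.6 - 0.7i)*0.3 = 0.82 + 0.21i
Step 3: |z0 - a|^2 = (-0.3)^2 + (-0.7)^2 = 0.58; |1 - conj(a)*z0|^2 = 0.82^2 + 0.21^2 = 0.7165
Step 4: |B_a(0.3)| = sqrt(0.58 / 0.7165) = sqrt(0.809491)
Step 5: = 0.8997

0.8997


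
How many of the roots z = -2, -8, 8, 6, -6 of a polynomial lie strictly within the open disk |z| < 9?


Step 1: Check each root:
  z = -2: |-2| = 2 < 9
  z = -8: |-8| = 8 < 9
  z = 8: |8| = 8 < 9
  z = 6: |6| = 6 < 9
  z = -6: |-6| = 6 < 9
Step 2: Count = 5

5


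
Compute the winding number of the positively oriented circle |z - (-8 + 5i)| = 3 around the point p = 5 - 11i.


Step 1: Center c = (-8, 5), radius = 3
Step 2: |p - c|^2 = 13^2 + (-16)^2 = 425
Step 3: r^2 = 9
Step 4: |p-c| > r so winding number = 0

0


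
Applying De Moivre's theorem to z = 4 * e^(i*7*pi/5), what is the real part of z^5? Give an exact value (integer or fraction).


Step 1: By De Moivre's theorem, z^5 = 4^5 * e^(i*5*7*pi/5) = 1024 * (cos(7*pi) + i*sin(7*pi))
Step 2: |z|^5 = 4^5 = 1024
Step 3: Reduce the angle mod 2*pi: 7*pi - 6*pi = pi
Step 4: cos(pi) = -1
Step 5: Re(z^5) = 1024 * (-1) = -1024

-1024


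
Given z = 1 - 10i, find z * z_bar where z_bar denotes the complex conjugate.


Step 1: conj(z) = 1 + 10i
Step 2: z * conj(z) = 1^2 + (-10)^2
Step 3: = 1 + 100 = 101

101


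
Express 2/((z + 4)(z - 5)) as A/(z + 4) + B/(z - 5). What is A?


Step 1: Multiply both sides by (z + 4) and set z = -4
Step 2: A = 2 / (-4 - 5)
Step 3: A = 2 / (-9)
Step 4: A = -2/9

-2/9


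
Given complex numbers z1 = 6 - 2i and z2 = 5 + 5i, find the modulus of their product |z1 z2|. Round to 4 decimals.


Step 1: |z1| = sqrt(6^2 + (-2)^2) = sqrt(40)
Step 2: |z2| = sqrt(5^2 + 5^2) = sqrt(50)
Step 3: |z1*z2| = |z1|*|z2| = sqrt(40) * sqrt(50) = sqrt(40 * 50) = sqrt(2000)
Step 4: = 44.7214

44.7214


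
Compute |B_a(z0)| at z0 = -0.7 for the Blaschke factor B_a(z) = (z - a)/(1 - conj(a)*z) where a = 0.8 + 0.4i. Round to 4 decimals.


Step 1: Numerator z0 - a = -0.7 - (0.8 + 0.4i) = -1.5 - 0.4i
Step 2: Denominator 1 - conj(a)*z0 = 1 - (0.8 - 0.4i)*(-0.7) = 1.56 - 0.28i
Step 3: |z0 - a|^2 = (-1.5)^2 + (-0.4)^2 = 2.41; |1 - conj(a)*z0|^2 = 1.56^2 + (-0.28)^2 = 2.512
Step 4: |B_a(-0.7)| = sqrt(2.41 / 2.512) = sqrt(0.959395)
Step 5: = 0.9795

0.9795


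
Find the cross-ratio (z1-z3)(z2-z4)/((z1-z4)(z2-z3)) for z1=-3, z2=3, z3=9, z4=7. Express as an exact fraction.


Step 1: (z1-z3)(z2-z4) = (-12) * (-4) = 48
Step 2: (z1-z4)(z2-z3) = (-10) * (-6) = 60
Step 3: Cross-ratio = 48/60 = 4/5

4/5


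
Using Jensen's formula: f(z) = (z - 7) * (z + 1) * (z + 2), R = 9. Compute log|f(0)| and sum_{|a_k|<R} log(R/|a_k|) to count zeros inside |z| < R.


Jensen's formula: (1/2pi)*integral log|f(Re^it)|dt = log|f(0)| + sum_{|a_k|<R} log(R/|a_k|)
Step 1: f(0) = (-7) * 1 * 2 = -14
Step 2: log|f(0)| = log|7| + log|-1| + log|-2| = 2.6391
Step 3: Zeros inside |z| < 9: 7, -1, -2
Step 4: Jensen sum = log(9/7) + log(9/1) + log(9/2) = 3.9526
Step 5: n(R) = number of terms in the Jensen sum = count of zeros inside |z| < 9 = 3

3


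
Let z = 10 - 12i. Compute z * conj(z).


Step 1: conj(z) = 10 + 12i
Step 2: z * conj(z) = 10^2 + (-12)^2
Step 3: = 100 + 144 = 244

244


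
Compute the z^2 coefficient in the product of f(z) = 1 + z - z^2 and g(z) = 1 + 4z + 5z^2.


Step 1: z^2 term in f*g comes from: (1)*(5z^2) + (z)*(4z) + (-z^2)*(1)
Step 2: = 5 + 4 - 1
Step 3: = 8

8


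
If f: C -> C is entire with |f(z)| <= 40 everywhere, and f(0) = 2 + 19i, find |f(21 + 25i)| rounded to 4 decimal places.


Step 1: By Liouville's theorem, a bounded entire function is constant.
Step 2: f(z) = f(0) = 2 + 19i for all z.
Step 3: |f(w)| = |2 + 19i| = sqrt(4 + 361)
Step 4: = 19.105

19.105


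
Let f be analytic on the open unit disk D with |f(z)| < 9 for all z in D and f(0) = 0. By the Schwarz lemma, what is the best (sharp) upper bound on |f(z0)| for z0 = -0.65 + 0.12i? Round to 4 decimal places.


Step 1: g = f/9 maps D -> D with g(0) = 0, so by the Schwarz lemma |g(z)| <= |z|, i.e. |f(z)| <= 9|z|; this is sharp (f(z) = 9z).
Step 2: |z0|^2 = (-0.65)^2 + 0.12^2 = 0.4369
Step 3: |z0| = sqrt(0.4369) = 0.660984
Step 4: Best bound = 9 * |z0| = 9 * 0.660984 = 5.9489

5.9489


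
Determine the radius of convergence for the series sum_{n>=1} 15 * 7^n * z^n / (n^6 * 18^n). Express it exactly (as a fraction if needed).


Step 1: General term a_n = 15 * 7^n / (n^6 * 18^n)
Step 2: By the root test, |a_n|^(1/n) = 15^(1/n) * 7 / (n^(6/n) * 18) -> 7/18 as n -> infinity (since 15^(1/n) -> 1 and n^(6/n) -> 1)
Step 3: R = 1/lim|a_n|^(1/n) = 18/7

18/7


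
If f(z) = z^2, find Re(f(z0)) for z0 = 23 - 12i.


Step 1: z0 = 23 - 12i
Step 2: z0^2 = 23^2 - (-12)^2 - 552i
Step 3: real part = 529 - 144 = 385

385


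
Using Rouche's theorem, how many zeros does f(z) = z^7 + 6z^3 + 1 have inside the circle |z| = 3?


Step 1: On |z| = 3 the three terms have sizes |z^7| = 3^7 = 2187, |6z^3| = 6*3^3 = 162, |1| = 1
Step 2: The dominant term is g(z) = z^7; let h(z) = 6z^3 + 1 so f = g + h
Step 3: On |z| = 3: |g| = 2187 and |h| <= 162 + 1 = 163
Step 4: Since 2187 > 163, |h| < |g| on |z| = 3, so by Rouche f has the same number of zeros as g inside |z| < 3
Step 5: g(z) = z^7 has 7 zeros (all at the origin) inside |z| < 3. Answer = 7

7


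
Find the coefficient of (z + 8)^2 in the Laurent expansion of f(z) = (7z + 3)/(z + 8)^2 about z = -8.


Step 1: Write the numerator in powers of (z + 8): 7z + 3 = 7(z + 8) + (7*(-8) + 3) = 7(z + 8) - 53
Step 2: Divide by (z + 8)^2: f(z) = -53(z + 8)^(-2) + 7(z + 8)^(-1)
Step 3: This finite sum is the Laurent series of f about z = -8.
Step 4: Only the powers -2 and -1 appear, so the coefficient of (z + 8)^2 = 0

0


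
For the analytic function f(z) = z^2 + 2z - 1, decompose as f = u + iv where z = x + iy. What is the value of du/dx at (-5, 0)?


Step 1: f(z) = (x+iy)^2 + 2(x+iy) - 1
Step 2: u = (x^2 - y^2) + 2x - 1
Step 3: u_x = 2x + 2
Step 4: At (-5, 0): u_x = -10 + 2 = -8

-8


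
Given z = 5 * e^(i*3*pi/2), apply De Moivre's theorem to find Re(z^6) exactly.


Step 1: By De Moivre's theorem, z^6 = 5^6 * e^(i*6*3*pi/2) = 15625 * (cos(9*pi) + i*sin(9*pi))
Step 2: |z|^6 = 5^6 = 15625
Step 3: Reduce the angle mod 2*pi: 9*pi - 8*pi = pi
Step 4: cos(pi) = -1
Step 5: Re(z^6) = 15625 * (-1) = -15625

-15625


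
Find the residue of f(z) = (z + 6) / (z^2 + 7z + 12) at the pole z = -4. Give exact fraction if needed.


Step 1: Q(z) = z^2 + 7z + 12 = (z + 4)(z + 3)
Step 2: Q'(z) = 2z + 7
Step 3: Q'(-4) = -1, P(-4) = 2
Step 4: Res = P(-4)/Q'(-4) = 2/(-1) = -2

-2


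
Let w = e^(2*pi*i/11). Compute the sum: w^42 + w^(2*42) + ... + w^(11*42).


Step 1: The sum sum_{j=1}^{n} w^(k*j) equals n if n | k, else 0.
Step 2: Here n = 11, k = 42
Step 3: Does n divide k? 11 | 42 -> False
Step 4: Sum = 0

0


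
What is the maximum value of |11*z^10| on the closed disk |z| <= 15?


Step 1: On |z| = 15, |f(z)| = 11 * |z|^10 = 11 * 15^10
Step 2: By maximum modulus principle, maximum is on boundary.
Step 3: Maximum = 11 * 576650390625 = 6343154296875

6343154296875


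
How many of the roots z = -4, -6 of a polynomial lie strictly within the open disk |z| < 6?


Step 1: Check each root:
  z = -4: |-4| = 4 < 6
  z = -6: |-6| = 6 >= 6
Step 2: Count = 1

1


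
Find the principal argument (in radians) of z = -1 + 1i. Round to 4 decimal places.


Step 1: z = -1 + 1i
Step 2: arg(z) = atan2(1, -1)
Step 3: arg(z) = 2.3562

2.3562


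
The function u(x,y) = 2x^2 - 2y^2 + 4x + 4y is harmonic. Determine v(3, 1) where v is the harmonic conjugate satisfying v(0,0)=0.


Step 1: v_x = -u_y = 4y - 4
Step 2: v_y = u_x = 4x + 4
Step 3: v = 4xy - 4x + 4y + C
Step 4: v(0,0) = 0 => C = 0
Step 5: v(3, 1) = 4

4


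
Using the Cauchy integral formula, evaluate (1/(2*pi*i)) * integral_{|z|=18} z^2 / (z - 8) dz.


Step 1: f(z) = z^2, a = 8 is inside |z| = 18
Step 2: By Cauchy integral formula: (1/(2pi*i)) * integral = f(a)
Step 3: f(8) = 8^2 = 64

64


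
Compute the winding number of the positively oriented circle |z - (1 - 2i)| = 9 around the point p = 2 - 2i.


Step 1: Center c = (1, -2), radius = 9
Step 2: |p - c|^2 = 1^2 + 0^2 = 1
Step 3: r^2 = 81
Step 4: |p-c| < r so winding number = 1

1


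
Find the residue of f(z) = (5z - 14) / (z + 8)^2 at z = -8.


Step 1: Pole of order 2 at z = -8
Step 2: Res = lim d/dz [(z + 8)^2 * f(z)] as z -> -8
Step 3: (z + 8)^2 * f(z) = 5z - 14
Step 4: d/dz[5z - 14] = 5

5


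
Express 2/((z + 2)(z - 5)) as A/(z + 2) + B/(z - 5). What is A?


Step 1: Multiply both sides by (z + 2) and set z = -2
Step 2: A = 2 / (-2 - 5)
Step 3: A = 2 / (-7)
Step 4: A = -2/7

-2/7


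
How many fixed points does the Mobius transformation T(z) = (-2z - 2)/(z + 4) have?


Step 1: Fixed points satisfy T(z) = z
Step 2: z^2 + 6z + 2 = 0
Step 3: Discriminant = 6^2 - 4*1*2 = 28
Step 4: Number of fixed points = 2

2


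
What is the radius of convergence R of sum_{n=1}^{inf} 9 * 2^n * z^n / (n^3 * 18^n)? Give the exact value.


Step 1: General term a_n = 9 * 2^n / (n^3 * 18^n)
Step 2: By the root test, |a_n|^(1/n) = 9^(1/n) * 2 / (n^(3/n) * 18) -> 2/18 as n -> infinity (since 9^(1/n) -> 1 and n^(3/n) -> 1)
Step 3: R = 1/lim|a_n|^(1/n) = 18/2 = 9

9


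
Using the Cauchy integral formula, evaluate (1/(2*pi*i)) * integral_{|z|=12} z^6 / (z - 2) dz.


Step 1: f(z) = z^6, a = 2 is inside |z| = 12
Step 2: By Cauchy integral formula: (1/(2pi*i)) * integral = f(a)
Step 3: f(2) = 2^6 = 64

64


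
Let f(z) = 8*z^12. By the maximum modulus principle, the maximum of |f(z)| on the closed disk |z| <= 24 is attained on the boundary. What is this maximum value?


Step 1: On |z| = 24, |f(z)| = 8 * |z|^12 = 8 * 24^12
Step 2: By maximum modulus principle, maximum is on boundary.
Step 3: Maximum = 8 * 36520347436056576 = 292162779488452608

292162779488452608


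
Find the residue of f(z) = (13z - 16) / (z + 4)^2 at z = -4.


Step 1: Pole of order 2 at z = -4
Step 2: Res = lim d/dz [(z + 4)^2 * f(z)] as z -> -4
Step 3: (z + 4)^2 * f(z) = 13z - 16
Step 4: d/dz[13z - 16] = 13

13


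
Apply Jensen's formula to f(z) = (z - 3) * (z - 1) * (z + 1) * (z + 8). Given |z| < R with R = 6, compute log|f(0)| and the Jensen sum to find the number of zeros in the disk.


Jensen's formula: (1/2pi)*integral log|f(Re^it)|dt = log|f(0)| + sum_{|a_k|<R} log(R/|a_k|)
Step 1: f(0) = (-3) * (-1) * 1 * 8 = 24
Step 2: log|f(0)| = log|3| + log|1| + log|-1| + log|-8| = 3.1781
Step 3: Zeros inside |z| < 6: 3, 1, -1
Step 4: Jensen sum = log(6/3) + log(6/1) + log(6/1) = 4.2767
Step 5: n(R) = number of terms in the Jensen sum = count of zeros inside |z| < 6 = 3

3


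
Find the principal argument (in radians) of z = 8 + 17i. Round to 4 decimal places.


Step 1: z = 8 + 17i
Step 2: arg(z) = atan2(17, 8)
Step 3: arg(z) = 1.131

1.131


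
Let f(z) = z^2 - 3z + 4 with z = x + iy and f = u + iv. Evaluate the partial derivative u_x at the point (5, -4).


Step 1: f(z) = (x+iy)^2 - 3(x+iy) + 4
Step 2: u = (x^2 - y^2) - 3x + 4
Step 3: u_x = 2x - 3
Step 4: At (5, -4): u_x = 10 - 3 = 7

7


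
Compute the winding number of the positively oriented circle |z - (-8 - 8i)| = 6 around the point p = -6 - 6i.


Step 1: Center c = (-8, -8), radius = 6
Step 2: |p - c|^2 = 2^2 + 2^2 = 8
Step 3: r^2 = 36
Step 4: |p-c| < r so winding number = 1

1


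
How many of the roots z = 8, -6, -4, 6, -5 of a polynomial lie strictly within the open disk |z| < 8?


Step 1: Check each root:
  z = 8: |8| = 8 >= 8
  z = -6: |-6| = 6 < 8
  z = -4: |-4| = 4 < 8
  z = 6: |6| = 6 < 8
  z = -5: |-5| = 5 < 8
Step 2: Count = 4

4


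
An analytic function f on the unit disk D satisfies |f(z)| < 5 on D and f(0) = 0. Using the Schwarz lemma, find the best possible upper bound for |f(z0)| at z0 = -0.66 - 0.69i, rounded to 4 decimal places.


Step 1: g = f/5 maps D -> D with g(0) = 0, so by the Schwarz lemma |g(z)| <= |z|, i.e. |f(z)| <= 5|z|; this is sharp (f(z) = 5z).
Step 2: |z0|^2 = (-0.66)^2 + (-0.69)^2 = 0.9117
Step 3: |z0| = sqrt(0.9117) = 0.95483
Step 4: Best bound = 5 * |z0| = 5 * 0.95483 = 4.7741

4.7741


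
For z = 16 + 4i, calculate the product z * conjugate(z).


Step 1: conj(z) = 16 - 4i
Step 2: z * conj(z) = 16^2 + 4^2
Step 3: = 256 + 16 = 272

272


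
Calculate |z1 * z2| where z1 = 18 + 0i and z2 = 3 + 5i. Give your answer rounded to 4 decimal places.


Step 1: |z1| = sqrt(18^2 + 0^2) = sqrt(324)
Step 2: |z2| = sqrt(3^2 + 5^2) = sqrt(34)
Step 3: |z1*z2| = |z1|*|z2| = sqrt(324) * sqrt(34) = sqrt(324 * 34) = sqrt(11016)
Step 4: = 104.9571

104.9571


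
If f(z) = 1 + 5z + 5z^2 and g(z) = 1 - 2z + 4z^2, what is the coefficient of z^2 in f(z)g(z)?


Step 1: z^2 term in f*g comes from: (1)*(4z^2) + (5z)*(-2z) + (5z^2)*(1)
Step 2: = 4 - 10 + 5
Step 3: = -1

-1


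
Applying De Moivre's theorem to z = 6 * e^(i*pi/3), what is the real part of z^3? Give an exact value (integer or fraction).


Step 1: By De Moivre's theorem, z^3 = 6^3 * e^(i*3*pi/3) = 216 * (cos(pi) + i*sin(pi))
Step 2: |z|^3 = 6^3 = 216
Step 3: The angle pi already lies in [0, 2*pi)
Step 4: cos(pi) = -1
Step 5: Re(z^3) = 216 * (-1) = -216

-216


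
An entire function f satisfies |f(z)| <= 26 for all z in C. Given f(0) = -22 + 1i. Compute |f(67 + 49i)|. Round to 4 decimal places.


Step 1: By Liouville's theorem, a bounded entire function is constant.
Step 2: f(z) = f(0) = -22 + 1i for all z.
Step 3: |f(w)| = |-22 + 1i| = sqrt(484 + 1)
Step 4: = 22.0227

22.0227


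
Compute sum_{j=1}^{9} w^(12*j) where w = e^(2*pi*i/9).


Step 1: The sum sum_{j=1}^{n} w^(k*j) equals n if n | k, else 0.
Step 2: Here n = 9, k = 12
Step 3: Does n divide k? 9 | 12 -> False
Step 4: Sum = 0

0


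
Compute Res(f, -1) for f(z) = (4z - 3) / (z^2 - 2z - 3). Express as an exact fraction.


Step 1: Q(z) = z^2 - 2z - 3 = (z + 1)(z - 3)
Step 2: Q'(z) = 2z - 2
Step 3: Q'(-1) = -4, P(-1) = -7
Step 4: Res = P(-1)/Q'(-1) = -7/(-4) = 7/4

7/4


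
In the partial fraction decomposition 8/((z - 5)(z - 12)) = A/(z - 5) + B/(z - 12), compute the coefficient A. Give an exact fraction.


Step 1: Multiply both sides by (z - 5) and set z = 5
Step 2: A = 8 / (5 - 12)
Step 3: A = 8 / (-7)
Step 4: A = -8/7

-8/7


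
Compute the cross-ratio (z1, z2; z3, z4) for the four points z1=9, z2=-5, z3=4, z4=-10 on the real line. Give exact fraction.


Step 1: (z1-z3)(z2-z4) = 5 * 5 = 25
Step 2: (z1-z4)(z2-z3) = 19 * (-9) = -171
Step 3: Cross-ratio = -25/171 = -25/171

-25/171


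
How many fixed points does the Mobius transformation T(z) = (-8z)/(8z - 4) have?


Step 1: Fixed points satisfy T(z) = z
Step 2: 8z^2 + 4z = 0
Step 3: Discriminant = 4^2 - 4*8*0 = 16
Step 4: Number of fixed points = 2

2


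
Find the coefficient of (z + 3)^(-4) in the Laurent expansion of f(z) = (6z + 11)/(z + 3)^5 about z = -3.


Step 1: Write the numerator in powers of (z + 3): 6z + 11 = 6(z + 3) + (6*(-3) + 11) = 6(z + 3) - 7
Step 2: Divide by (z + 3)^5: f(z) = -7(z + 3)^(-5) + 6(z + 3)^(-4)
Step 3: This finite sum is the Laurent series of f about z = -3.
Step 4: Coefficient of (z + 3)^(-4) = coefficient of (z + 3) in the re-centred numerator = 6

6


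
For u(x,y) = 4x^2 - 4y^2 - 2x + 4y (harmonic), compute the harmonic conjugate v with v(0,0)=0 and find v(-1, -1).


Step 1: v_x = -u_y = 8y - 4
Step 2: v_y = u_x = 8x - 2
Step 3: v = 8xy - 4x - 2y + C
Step 4: v(0,0) = 0 => C = 0
Step 5: v(-1, -1) = 14

14


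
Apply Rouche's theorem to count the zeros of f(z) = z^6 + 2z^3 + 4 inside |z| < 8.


Step 1: On |z| = 8 the three terms have sizes |z^6| = 8^6 = 262144, |2z^3| = 2*8^3 = 1024, |4| = 4
Step 2: The dominant term is g(z) = z^6; let h(z) = 2z^3 + 4 so f = g + h
Step 3: On |z| = 8: |g| = 262144 and |h| <= 1024 + 4 = 1028
Step 4: Since 262144 > 1028, |h| < |g| on |z| = 8, so by Rouche f has the same number of zeros as g inside |z| < 8
Step 5: g(z) = z^6 has 6 zeros (all at the origin) inside |z| < 8. Answer = 6

6


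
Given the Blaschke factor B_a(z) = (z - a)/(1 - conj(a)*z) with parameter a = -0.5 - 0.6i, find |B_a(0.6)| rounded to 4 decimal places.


Step 1: Numerator z0 - a = 0.6 - (-0.5 - 0.6i) = 1.1 + 0.6i
Step 2: Denominator 1 - conj(a)*z0 = 1 - (-0.5 + 0.6i)*0.6 = 1.3 - 0.36i
Step 3: |z0 - a|^2 = 1.1^2 + 0.6^2 = 1.57; |1 - conj(a)*z0|^2 = 1.3^2 + (-0.36)^2 = 1.8196
Step 4: |B_a(0.6)| = sqrt(1.57 / 1.8196) = sqrt(0.862827)
Step 5: = 0.9289

0.9289
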